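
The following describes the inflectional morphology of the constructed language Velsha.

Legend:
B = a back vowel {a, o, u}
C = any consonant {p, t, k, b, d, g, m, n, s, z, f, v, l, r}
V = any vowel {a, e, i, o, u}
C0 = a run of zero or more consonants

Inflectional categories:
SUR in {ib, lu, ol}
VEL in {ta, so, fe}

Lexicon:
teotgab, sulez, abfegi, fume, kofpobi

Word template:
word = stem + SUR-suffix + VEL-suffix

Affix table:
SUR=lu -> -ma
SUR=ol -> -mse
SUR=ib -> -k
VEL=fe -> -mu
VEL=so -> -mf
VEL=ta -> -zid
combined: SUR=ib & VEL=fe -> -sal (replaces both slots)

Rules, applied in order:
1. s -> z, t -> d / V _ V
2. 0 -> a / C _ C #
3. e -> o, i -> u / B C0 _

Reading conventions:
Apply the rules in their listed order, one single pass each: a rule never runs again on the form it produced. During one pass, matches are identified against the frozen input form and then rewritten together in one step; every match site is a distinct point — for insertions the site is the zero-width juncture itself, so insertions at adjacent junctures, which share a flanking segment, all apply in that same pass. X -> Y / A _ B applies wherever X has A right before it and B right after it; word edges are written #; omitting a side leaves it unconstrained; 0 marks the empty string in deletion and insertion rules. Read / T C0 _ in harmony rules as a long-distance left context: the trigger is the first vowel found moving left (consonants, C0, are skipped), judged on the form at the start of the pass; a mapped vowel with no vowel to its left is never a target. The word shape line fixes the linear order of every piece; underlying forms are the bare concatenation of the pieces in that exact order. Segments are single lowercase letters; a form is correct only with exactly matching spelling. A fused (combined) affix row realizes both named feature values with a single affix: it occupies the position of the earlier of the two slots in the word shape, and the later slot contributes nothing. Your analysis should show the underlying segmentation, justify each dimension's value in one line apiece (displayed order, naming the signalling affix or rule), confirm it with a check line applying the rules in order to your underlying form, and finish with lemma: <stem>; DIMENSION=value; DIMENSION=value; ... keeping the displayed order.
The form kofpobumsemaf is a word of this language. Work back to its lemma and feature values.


underlying: kofpobi-mse-mf
SUR=ol - signalled by the affix -mse
VEL=so - signalled by the affix -mf
check: kofpobimsemf -> kofpobimsemf -> kofpobimsemaf -> kofpobumsemaf
lemma: kofpobi; SUR=ol; VEL=so


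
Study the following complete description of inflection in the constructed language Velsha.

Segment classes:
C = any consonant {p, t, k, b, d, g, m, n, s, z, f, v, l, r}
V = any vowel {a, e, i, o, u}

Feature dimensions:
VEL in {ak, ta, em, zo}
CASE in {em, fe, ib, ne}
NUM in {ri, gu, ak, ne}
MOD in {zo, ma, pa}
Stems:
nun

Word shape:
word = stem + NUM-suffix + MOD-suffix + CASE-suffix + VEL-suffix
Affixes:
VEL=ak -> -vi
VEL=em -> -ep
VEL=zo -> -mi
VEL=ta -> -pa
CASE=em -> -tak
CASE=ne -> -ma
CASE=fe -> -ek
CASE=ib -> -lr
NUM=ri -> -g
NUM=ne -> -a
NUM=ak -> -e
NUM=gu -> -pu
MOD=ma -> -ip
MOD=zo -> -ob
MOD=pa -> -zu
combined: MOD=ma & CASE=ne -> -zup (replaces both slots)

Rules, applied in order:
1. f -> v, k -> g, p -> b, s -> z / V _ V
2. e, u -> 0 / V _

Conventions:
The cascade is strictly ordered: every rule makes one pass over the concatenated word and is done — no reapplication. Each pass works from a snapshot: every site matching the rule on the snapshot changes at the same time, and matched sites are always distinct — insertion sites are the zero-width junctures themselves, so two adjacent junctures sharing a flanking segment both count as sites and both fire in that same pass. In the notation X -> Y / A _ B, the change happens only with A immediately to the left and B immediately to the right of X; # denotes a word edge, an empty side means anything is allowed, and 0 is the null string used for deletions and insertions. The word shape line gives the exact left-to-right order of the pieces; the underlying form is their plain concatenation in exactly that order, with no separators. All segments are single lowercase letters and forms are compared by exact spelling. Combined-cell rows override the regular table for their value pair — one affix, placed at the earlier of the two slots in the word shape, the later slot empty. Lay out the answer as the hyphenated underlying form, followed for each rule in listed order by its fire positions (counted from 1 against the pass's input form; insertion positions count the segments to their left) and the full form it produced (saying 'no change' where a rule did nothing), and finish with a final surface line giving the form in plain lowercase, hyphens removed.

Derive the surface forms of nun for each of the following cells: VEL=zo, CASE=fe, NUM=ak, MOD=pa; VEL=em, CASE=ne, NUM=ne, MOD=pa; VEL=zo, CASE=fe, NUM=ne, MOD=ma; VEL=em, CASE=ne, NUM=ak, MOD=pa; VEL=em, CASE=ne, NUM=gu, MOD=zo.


cell VEL=zo, CASE=fe, NUM=ak, MOD=pa:
underlying: nun-e-zu-ek-mi
1. f -> v, k -> g, p -> b, s -> z / V _ V: no change
2. e, u -> 0 / V _: fires at position(s) 7: nunezukmi
surface: nunezukmi

cell VEL=em, CASE=ne, NUM=ne, MOD=pa:
underlying: nun-a-zu-ma-ep
1. f -> v, k -> g, p -> b, s -> z / V _ V: no change
2. e, u -> 0 / V _: fires at position(s) 9: nunazumap
surface: nunazumap

cell VEL=zo, CASE=fe, NUM=ne, MOD=ma:
underlying: nun-a-ip-ek-mi
1. f -> v, k -> g, p -> b, s -> z / V _ V: fires at position(s) 6: nunaibekmi
2. e, u -> 0 / V _: no change
surface: nunaibekmi

cell VEL=em, CASE=ne, NUM=ak, MOD=pa:
underlying: nun-e-zu-ma-ep
1. f -> v, k -> g, p -> b, s -> z / V _ V: no change
2. e, u -> 0 / V _: fires at position(s) 9: nunezumap
surface: nunezumap

cell VEL=em, CASE=ne, NUM=gu, MOD=zo:
underlying: nun-pu-ob-ma-ep
1. f -> v, k -> g, p -> b, s -> z / V _ V: no change
2. e, u -> 0 / V _: fires at position(s) 10: nunpuobmap
surface: nunpuobmap


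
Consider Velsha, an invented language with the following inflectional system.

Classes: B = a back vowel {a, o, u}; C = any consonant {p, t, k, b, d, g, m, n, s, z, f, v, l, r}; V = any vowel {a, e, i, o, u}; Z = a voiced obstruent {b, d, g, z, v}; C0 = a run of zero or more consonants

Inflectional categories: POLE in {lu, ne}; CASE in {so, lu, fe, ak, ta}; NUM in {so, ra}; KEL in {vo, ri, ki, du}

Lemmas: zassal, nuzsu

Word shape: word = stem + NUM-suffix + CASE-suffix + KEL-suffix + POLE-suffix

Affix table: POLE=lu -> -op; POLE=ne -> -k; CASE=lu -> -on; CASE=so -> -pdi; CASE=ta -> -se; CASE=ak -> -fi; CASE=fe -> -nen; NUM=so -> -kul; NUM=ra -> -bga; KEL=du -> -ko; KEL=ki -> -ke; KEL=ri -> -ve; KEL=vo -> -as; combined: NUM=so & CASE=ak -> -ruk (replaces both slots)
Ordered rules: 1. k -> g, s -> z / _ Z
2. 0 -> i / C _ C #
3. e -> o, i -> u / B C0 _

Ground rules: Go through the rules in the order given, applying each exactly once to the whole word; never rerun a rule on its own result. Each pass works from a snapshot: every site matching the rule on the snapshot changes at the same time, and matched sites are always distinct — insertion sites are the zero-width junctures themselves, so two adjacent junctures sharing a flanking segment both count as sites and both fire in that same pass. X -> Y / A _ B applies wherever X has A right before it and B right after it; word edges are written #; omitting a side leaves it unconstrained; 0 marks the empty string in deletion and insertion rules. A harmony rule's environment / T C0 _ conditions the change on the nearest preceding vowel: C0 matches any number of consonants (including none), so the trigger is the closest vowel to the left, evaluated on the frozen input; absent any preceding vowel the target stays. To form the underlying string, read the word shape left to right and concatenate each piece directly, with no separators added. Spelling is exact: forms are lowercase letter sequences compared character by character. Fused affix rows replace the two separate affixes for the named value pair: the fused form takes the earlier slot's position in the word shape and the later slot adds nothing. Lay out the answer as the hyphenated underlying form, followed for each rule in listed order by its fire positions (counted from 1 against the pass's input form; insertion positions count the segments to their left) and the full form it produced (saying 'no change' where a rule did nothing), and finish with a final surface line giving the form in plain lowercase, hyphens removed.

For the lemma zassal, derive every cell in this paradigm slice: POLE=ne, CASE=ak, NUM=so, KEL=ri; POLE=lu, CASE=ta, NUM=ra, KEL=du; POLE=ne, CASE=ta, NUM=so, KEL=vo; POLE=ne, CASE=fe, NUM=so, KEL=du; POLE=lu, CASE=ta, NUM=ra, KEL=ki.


cell POLE=ne, CASE=ak, NUM=so, KEL=ri:
underlying: zassal-ruk-ve-k
1. k -> g, s -> z / _ Z: fires at position(s) 9: zassalrugvek
2. 0 -> i / C _ C #: no change
3. e -> o, i -> u / B C0 _: fires at position(s) 11: zassalrugvok
surface: zassalrugvok

cell POLE=lu, CASE=ta, NUM=ra, KEL=du:
underlying: zassal-bga-se-ko-op
1. k -> g, s -> z / _ Z: no change
2. 0 -> i / C _ C #: no change
3. e -> o, i -> u / B C0 _: fires at position(s) 11: zassalbgasokoop
surface: zassalbgasokoop

cell POLE=ne, CASE=ta, NUM=so, KEL=vo:
underlying: zassal-kul-se-as-k
1. k -> g, s -> z / _ Z: no change
2. 0 -> i / C _ C #: inserts after position(s) 13: zassalkulseasik
3. e -> o, i -> u / B C0 _: fires at position(s) 11, 14: zassalkulsoasuk
surface: zassalkulsoasuk

cell POLE=ne, CASE=fe, NUM=so, KEL=du:
underlying: zassal-kul-nen-ko-k
1. k -> g, s -> z / _ Z: no change
2. 0 -> i / C _ C #: no change
3. e -> o, i -> u / B C0 _: fires at position(s) 11: zassalkulnonkok
surface: zassalkulnonkok

cell POLE=lu, CASE=ta, NUM=ra, KEL=ki:
underlying: zassal-bga-se-ke-op
1. k -> g, s -> z / _ Z: no change
2. 0 -> i / C _ C #: no change
3. e -> o, i -> u / B C0 _: fires at position(s) 11: zassalbgasokeop
surface: zassalbgasokeop


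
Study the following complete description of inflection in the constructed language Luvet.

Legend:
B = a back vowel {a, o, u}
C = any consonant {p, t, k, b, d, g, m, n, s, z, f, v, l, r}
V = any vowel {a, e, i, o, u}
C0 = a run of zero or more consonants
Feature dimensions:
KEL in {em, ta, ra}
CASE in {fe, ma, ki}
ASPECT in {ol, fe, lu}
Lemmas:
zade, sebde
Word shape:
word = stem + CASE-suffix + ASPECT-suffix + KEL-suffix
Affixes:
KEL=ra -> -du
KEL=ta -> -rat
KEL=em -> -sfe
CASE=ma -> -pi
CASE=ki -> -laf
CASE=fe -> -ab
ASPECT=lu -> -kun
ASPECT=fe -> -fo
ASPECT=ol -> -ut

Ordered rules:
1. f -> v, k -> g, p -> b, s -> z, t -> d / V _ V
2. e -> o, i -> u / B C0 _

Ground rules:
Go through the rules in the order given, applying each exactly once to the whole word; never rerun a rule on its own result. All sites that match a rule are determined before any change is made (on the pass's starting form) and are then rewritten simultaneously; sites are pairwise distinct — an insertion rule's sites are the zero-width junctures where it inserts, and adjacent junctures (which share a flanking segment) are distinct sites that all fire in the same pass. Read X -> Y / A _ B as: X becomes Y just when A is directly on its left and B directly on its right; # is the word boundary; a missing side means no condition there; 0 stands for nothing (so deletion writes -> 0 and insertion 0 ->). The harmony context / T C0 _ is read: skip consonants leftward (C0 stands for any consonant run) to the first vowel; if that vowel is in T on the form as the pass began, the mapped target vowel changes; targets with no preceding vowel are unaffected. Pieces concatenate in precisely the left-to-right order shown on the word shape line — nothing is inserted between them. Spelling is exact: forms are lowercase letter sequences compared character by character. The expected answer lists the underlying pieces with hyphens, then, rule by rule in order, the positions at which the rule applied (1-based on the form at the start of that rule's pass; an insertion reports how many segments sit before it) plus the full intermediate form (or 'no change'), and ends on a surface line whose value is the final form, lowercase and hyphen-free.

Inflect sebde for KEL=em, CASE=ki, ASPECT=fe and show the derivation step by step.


underlying: sebde-laf-fo-sfe
1. f -> v, k -> g, p -> b, s -> z, t -> d / V _ V: no change
2. e -> o, i -> u / B C0 _: fires at position(s) 13: sebdelaffosfo
surface: sebdelaffosfo


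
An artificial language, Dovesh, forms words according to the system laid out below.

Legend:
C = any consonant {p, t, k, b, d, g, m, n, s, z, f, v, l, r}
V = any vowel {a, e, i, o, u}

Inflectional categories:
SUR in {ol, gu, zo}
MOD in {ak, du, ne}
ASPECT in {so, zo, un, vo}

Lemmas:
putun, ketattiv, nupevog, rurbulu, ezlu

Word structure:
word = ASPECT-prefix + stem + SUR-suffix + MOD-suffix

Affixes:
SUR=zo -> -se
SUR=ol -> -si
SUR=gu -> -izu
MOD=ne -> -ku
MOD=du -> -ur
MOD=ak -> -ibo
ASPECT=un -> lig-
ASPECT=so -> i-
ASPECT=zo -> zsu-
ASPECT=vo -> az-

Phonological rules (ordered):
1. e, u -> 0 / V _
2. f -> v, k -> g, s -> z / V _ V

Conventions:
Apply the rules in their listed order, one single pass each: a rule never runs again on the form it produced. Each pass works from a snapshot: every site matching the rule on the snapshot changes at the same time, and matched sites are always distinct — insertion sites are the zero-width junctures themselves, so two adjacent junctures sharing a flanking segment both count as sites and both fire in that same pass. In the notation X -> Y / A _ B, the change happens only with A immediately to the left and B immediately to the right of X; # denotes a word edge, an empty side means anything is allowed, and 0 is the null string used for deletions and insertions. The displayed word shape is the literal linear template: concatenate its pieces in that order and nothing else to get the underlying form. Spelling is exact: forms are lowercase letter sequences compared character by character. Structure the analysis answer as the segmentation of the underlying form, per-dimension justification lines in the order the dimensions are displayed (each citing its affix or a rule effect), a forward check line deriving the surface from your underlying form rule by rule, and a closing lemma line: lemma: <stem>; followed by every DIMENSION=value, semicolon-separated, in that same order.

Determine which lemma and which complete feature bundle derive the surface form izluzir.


underlying: i-ezlu-si-ur
SUR=ol - signalled by the affix -si
MOD=du - signalled by the affix -ur
ASPECT=so - signalled by the affix i-
check: iezlusiur -> izlusir -> izluzir
lemma: ezlu; SUR=ol; MOD=du; ASPECT=so


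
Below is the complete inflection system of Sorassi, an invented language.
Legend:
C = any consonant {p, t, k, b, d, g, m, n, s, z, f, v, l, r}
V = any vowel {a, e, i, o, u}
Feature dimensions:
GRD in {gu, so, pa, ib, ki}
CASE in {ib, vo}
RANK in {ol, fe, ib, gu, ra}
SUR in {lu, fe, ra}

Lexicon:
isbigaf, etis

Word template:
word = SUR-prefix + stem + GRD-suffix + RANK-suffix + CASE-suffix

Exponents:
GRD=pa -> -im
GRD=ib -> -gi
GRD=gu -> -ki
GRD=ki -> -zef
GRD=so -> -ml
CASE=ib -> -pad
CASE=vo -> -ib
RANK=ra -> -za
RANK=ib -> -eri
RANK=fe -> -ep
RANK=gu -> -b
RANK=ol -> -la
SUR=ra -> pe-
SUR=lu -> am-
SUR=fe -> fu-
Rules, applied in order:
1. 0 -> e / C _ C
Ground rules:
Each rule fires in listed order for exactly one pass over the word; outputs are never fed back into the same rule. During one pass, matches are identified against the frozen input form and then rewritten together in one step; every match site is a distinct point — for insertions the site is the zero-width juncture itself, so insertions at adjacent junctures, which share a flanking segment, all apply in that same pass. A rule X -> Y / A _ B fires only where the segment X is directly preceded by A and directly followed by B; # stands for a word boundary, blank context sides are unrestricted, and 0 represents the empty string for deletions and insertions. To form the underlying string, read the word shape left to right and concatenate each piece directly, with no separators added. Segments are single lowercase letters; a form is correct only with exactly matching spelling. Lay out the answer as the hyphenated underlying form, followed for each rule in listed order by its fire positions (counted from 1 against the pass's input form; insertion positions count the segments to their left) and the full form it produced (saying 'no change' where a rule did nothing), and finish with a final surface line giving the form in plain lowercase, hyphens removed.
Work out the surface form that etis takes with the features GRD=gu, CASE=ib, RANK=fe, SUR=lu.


underlying: am-etis-ki-ep-pad
1. 0 -> e / C _ C: inserts after position(s) 6, 10: ametisekiepepad
surface: ametisekiepepad


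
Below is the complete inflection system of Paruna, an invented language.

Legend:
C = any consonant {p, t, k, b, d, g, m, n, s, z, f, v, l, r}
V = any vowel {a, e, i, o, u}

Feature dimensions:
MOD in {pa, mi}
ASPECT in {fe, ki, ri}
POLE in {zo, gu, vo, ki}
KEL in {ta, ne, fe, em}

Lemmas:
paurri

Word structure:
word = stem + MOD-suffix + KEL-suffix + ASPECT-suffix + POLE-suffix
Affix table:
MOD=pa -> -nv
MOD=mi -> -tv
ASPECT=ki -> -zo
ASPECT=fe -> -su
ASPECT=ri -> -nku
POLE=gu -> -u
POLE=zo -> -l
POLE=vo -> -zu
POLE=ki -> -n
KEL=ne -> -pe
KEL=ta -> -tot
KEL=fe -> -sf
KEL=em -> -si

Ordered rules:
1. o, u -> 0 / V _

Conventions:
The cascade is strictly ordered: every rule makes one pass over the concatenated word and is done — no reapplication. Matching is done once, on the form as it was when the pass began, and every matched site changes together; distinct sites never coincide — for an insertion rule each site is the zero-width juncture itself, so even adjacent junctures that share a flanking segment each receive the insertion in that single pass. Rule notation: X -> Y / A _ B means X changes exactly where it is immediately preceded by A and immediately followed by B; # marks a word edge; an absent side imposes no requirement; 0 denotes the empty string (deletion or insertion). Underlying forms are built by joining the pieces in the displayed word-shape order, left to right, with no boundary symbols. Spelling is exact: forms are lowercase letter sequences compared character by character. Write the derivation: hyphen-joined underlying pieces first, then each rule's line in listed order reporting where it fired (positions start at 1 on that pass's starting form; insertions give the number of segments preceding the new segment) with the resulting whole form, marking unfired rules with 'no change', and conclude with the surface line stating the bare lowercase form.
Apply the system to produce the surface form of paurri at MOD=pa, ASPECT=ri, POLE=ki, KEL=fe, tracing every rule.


underlying: paurri-nv-sf-nku-n
1. o, u -> 0 / V _: fires at position(s) 3: parrinvsfnkun
surface: parrinvsfnkun


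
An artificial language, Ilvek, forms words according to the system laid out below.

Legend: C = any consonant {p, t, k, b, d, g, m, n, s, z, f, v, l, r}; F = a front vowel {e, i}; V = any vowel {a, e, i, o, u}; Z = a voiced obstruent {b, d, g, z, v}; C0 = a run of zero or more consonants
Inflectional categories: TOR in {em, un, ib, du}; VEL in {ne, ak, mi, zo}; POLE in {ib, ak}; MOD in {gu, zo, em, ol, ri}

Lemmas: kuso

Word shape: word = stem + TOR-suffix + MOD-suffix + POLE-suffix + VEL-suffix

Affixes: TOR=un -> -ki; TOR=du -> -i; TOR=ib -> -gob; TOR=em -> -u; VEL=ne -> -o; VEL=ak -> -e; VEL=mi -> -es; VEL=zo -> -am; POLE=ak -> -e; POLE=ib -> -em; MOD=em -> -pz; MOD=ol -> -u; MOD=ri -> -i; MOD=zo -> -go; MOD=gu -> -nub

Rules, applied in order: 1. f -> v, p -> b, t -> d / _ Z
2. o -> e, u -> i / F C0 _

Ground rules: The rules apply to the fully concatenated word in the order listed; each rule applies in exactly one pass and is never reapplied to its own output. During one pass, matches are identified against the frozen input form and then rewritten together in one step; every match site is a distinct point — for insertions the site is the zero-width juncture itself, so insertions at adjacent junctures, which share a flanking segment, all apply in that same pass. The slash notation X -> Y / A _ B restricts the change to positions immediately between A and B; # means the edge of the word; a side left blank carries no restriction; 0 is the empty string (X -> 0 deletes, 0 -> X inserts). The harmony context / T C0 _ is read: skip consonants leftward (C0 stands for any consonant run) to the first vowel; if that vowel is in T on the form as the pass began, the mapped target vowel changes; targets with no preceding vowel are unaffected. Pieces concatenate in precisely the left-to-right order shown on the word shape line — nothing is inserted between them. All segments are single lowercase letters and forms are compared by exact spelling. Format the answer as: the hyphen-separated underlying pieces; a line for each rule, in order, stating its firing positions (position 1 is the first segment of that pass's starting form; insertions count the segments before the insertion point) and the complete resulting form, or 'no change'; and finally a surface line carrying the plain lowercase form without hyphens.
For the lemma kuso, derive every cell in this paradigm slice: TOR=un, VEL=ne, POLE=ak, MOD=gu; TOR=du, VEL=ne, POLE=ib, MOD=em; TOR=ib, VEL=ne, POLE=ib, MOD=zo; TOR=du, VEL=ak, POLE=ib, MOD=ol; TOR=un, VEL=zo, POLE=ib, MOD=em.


cell TOR=un, VEL=ne, POLE=ak, MOD=gu:
underlying: kuso-ki-nub-e-o
1. f -> v, p -> b, t -> d / _ Z: no change
2. o -> e, u -> i / F C0 _: fires at position(s) 8, 11: kusokinibee
surface: kusokinibee

cell TOR=du, VEL=ne, POLE=ib, MOD=em:
underlying: kuso-i-pz-em-o
1. f -> v, p -> b, t -> d / _ Z: fires at position(s) 6: kusoibzemo
2. o -> e, u -> i / F C0 _: fires at position(s) 10: kusoibzeme
surface: kusoibzeme

cell TOR=ib, VEL=ne, POLE=ib, MOD=zo:
underlying: kuso-gob-go-em-o
1. f -> v, p -> b, t -> d / _ Z: no change
2. o -> e, u -> i / F C0 _: fires at position(s) 12: kusogobgoeme
surface: kusogobgoeme

cell TOR=du, VEL=ak, POLE=ib, MOD=ol:
underlying: kuso-i-u-em-e
1. f -> v, p -> b, t -> d / _ Z: no change
2. o -> e, u -> i / F C0 _: fires at position(s) 6: kusoiieme
surface: kusoiieme

cell TOR=un, VEL=zo, POLE=ib, MOD=em:
underlying: kuso-ki-pz-em-am
1. f -> v, p -> b, t -> d / _ Z: fires at position(s) 7: kusokibzemam
2. o -> e, u -> i / F C0 _: no change
surface: kusokibzemam


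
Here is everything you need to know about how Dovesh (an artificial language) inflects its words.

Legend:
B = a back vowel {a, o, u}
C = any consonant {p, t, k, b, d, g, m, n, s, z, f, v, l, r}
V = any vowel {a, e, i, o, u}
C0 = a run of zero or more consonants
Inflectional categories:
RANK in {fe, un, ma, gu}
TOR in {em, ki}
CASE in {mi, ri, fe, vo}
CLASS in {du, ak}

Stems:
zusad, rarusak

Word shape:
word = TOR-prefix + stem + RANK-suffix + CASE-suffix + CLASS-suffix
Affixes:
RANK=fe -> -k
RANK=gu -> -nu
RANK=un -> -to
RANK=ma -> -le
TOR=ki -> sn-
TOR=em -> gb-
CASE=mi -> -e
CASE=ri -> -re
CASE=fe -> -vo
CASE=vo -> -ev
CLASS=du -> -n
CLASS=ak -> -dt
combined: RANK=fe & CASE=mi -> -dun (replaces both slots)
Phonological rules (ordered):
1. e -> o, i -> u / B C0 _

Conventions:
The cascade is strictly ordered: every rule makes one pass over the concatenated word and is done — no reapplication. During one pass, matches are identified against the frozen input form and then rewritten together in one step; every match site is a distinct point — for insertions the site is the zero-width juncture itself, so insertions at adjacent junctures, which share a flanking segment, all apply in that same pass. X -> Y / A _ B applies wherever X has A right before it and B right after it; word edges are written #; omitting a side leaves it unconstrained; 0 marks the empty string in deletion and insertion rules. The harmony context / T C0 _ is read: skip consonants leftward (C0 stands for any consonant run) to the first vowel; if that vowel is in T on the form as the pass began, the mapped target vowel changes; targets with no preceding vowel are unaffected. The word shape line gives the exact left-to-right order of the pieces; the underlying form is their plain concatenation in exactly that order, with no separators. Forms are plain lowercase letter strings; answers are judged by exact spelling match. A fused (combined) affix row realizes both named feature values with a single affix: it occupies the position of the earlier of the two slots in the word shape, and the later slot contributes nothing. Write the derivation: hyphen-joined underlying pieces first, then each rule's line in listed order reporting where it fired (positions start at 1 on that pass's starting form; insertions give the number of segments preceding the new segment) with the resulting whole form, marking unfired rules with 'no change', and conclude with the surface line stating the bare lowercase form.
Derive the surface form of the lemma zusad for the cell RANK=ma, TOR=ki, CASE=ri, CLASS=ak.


underlying: sn-zusad-le-re-dt
1. e -> o, i -> u / B C0 _: fires at position(s) 9: snzusadloredt
surface: snzusadloredt


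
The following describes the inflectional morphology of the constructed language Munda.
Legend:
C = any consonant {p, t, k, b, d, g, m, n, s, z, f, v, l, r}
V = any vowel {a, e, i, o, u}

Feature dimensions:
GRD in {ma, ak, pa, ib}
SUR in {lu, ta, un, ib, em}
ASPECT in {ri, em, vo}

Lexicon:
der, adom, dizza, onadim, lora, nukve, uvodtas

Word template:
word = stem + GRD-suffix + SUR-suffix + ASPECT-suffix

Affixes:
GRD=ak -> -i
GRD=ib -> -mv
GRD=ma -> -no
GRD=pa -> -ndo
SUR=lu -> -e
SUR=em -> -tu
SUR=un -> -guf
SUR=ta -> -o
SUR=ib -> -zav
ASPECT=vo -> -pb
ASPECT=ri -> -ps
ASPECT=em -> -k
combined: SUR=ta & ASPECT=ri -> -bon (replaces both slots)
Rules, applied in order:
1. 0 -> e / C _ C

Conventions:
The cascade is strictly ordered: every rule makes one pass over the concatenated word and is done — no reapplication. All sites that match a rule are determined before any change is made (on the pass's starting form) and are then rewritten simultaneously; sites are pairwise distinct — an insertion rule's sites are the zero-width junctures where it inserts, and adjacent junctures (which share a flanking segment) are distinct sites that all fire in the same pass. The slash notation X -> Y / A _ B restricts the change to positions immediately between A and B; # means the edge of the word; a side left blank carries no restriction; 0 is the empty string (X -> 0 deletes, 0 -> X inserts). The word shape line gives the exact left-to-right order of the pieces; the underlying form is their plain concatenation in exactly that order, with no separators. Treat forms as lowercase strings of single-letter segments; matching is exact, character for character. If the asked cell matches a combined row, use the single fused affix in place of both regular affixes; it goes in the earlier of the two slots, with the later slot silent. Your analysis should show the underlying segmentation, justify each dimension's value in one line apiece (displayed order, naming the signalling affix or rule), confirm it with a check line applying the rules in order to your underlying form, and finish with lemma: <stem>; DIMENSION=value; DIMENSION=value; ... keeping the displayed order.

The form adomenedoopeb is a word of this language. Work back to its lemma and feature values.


underlying: adom-ndo-o-pb
GRD=pa - signalled by the affix -ndo
SUR=ta - signalled by the affix -o
ASPECT=vo - signalled by the affix -pb
check: adomndoopb -> adomenedoopeb
lemma: adom; GRD=pa; SUR=ta; ASPECT=vo


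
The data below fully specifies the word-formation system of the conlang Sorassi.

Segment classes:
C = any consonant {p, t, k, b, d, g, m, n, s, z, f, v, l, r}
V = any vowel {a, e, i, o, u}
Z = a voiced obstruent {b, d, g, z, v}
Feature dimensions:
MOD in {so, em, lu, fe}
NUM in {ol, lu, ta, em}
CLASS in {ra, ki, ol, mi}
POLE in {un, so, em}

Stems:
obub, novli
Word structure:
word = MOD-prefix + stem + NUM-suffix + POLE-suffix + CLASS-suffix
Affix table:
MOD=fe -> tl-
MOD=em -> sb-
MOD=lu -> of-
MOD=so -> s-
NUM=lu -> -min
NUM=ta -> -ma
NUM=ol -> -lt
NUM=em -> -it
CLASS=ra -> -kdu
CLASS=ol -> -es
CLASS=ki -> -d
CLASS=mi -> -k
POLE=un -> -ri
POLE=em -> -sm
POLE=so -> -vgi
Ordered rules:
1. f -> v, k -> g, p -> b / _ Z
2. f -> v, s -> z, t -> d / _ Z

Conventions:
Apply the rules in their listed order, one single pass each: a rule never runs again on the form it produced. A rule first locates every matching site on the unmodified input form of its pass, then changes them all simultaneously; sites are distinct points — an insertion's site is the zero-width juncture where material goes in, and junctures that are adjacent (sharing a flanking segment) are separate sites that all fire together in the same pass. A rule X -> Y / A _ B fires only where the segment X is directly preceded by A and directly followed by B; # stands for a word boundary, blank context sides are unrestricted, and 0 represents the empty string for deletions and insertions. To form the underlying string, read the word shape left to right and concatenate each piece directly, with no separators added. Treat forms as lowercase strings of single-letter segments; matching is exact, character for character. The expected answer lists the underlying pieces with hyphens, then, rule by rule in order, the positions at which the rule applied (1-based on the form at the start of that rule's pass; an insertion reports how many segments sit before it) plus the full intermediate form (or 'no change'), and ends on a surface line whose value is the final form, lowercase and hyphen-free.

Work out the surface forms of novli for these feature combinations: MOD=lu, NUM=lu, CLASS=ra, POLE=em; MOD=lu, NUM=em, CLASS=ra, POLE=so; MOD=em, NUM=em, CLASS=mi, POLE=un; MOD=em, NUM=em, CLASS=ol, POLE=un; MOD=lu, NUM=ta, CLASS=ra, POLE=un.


cell MOD=lu, NUM=lu, CLASS=ra, POLE=em:
underlying: of-novli-min-sm-kdu
1. f -> v, k -> g, p -> b / _ Z: fires at position(s) 13: ofnovliminsmgdu
2. f -> v, s -> z, t -> d / _ Z: no change
surface: ofnovliminsmgdu

cell MOD=lu, NUM=em, CLASS=ra, POLE=so:
underlying: of-novli-it-vgi-kdu
1. f -> v, k -> g, p -> b / _ Z: fires at position(s) 13: ofnovliitvgigdu
2. f -> v, s -> z, t -> d / _ Z: fires at position(s) 9: ofnovliidvgigdu
surface: ofnovliidvgigdu

cell MOD=em, NUM=em, CLASS=mi, POLE=un:
underlying: sb-novli-it-ri-k
1. f -> v, k -> g, p -> b / _ Z: no change
2. f -> v, s -> z, t -> d / _ Z: fires at position(s) 1: zbnovliitrik
surface: zbnovliitrik

cell MOD=em, NUM=em, CLASS=ol, POLE=un:
underlying: sb-novli-it-ri-es
1. f -> v, k -> g, p -> b / _ Z: no change
2. f -> v, s -> z, t -> d / _ Z: fires at position(s) 1: zbnovliitries
surface: zbnovliitries

cell MOD=lu, NUM=ta, CLASS=ra, POLE=un:
underlying: of-novli-ma-ri-kdu
1. f -> v, k -> g, p -> b / _ Z: fires at position(s) 12: ofnovlimarigdu
2. f -> v, s -> z, t -> d / _ Z: no change
surface: ofnovlimarigdu


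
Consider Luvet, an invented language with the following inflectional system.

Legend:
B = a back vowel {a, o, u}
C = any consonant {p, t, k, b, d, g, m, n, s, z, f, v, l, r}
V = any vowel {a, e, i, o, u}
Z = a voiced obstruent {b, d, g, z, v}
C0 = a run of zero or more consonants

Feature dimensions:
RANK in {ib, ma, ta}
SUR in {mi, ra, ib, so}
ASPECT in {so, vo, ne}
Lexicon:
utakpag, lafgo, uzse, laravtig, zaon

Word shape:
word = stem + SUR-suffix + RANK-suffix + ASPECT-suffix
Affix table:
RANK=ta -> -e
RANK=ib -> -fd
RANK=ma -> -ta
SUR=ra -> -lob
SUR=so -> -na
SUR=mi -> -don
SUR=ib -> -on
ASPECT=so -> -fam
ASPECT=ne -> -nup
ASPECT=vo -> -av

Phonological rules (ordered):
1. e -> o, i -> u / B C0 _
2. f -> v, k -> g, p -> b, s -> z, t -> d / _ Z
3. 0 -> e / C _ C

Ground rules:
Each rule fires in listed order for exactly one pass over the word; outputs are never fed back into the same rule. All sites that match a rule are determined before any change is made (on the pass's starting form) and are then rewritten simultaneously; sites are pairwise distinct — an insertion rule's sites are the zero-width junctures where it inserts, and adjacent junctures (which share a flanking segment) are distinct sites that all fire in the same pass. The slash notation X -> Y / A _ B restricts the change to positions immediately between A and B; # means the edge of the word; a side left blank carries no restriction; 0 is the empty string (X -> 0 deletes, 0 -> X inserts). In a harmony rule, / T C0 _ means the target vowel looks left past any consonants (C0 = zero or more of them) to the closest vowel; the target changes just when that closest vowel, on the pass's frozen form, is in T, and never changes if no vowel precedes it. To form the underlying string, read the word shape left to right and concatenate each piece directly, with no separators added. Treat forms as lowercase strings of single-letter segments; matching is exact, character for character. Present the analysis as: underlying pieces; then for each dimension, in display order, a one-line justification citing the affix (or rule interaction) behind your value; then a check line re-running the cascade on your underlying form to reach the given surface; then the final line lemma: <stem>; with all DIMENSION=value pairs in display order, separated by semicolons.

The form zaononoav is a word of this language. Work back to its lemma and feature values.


underlying: zaon-on-e-av
RANK=ta - signalled by the affix -e
SUR=ib - signalled by the affix -on
ASPECT=vo - signalled by the affix -av
check: zaononeav -> zaononoav -> zaononoav -> zaononoav
lemma: zaon; RANK=ta; SUR=ib; ASPECT=vo


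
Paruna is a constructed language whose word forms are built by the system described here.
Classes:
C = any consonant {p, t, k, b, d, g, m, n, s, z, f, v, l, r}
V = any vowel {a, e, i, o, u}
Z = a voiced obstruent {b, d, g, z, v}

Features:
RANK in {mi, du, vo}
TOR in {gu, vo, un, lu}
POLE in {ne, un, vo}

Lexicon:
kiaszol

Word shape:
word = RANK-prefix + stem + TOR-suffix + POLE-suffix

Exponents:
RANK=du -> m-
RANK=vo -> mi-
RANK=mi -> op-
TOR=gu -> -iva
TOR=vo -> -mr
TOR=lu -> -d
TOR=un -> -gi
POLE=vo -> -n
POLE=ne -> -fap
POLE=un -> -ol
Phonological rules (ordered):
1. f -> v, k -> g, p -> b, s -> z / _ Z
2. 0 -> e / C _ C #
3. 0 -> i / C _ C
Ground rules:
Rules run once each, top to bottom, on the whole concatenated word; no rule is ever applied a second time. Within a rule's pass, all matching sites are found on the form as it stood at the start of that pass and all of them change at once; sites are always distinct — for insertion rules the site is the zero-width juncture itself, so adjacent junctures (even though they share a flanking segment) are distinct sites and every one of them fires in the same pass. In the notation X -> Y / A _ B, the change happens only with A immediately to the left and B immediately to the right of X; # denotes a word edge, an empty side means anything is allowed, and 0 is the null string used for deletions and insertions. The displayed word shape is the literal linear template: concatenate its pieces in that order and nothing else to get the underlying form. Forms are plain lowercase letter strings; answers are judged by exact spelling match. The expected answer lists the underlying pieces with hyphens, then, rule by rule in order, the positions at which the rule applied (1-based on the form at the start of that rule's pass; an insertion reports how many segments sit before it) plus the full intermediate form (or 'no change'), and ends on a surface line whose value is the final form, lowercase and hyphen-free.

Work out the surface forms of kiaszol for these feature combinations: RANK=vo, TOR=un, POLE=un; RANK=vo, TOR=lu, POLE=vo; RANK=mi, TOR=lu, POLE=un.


cell RANK=vo, TOR=un, POLE=un:
underlying: mi-kiaszol-gi-ol
1. f -> v, k -> g, p -> b, s -> z / _ Z: fires at position(s) 6: mikiazzolgiol
2. 0 -> e / C _ C #: no change
3. 0 -> i / C _ C: inserts after position(s) 6, 9: mikiazizoligiol
surface: mikiazizoligiol

cell RANK=vo, TOR=lu, POLE=vo:
underlying: mi-kiaszol-d-n
1. f -> v, k -> g, p -> b, s -> z / _ Z: fires at position(s) 6: mikiazzoldn
2. 0 -> e / C _ C #: inserts after position(s) 10: mikiazzolden
3. 0 -> i / C _ C: inserts after position(s) 6, 9: mikiazizoliden
surface: mikiazizoliden

cell RANK=mi, TOR=lu, POLE=un:
underlying: op-kiaszol-d-ol
1. f -> v, k -> g, p -> b, s -> z / _ Z: fires at position(s) 6: opkiazzoldol
2. 0 -> e / C _ C #: no change
3. 0 -> i / C _ C: inserts after position(s) 2, 6, 9: opikiazizolidol
surface: opikiazizolidol


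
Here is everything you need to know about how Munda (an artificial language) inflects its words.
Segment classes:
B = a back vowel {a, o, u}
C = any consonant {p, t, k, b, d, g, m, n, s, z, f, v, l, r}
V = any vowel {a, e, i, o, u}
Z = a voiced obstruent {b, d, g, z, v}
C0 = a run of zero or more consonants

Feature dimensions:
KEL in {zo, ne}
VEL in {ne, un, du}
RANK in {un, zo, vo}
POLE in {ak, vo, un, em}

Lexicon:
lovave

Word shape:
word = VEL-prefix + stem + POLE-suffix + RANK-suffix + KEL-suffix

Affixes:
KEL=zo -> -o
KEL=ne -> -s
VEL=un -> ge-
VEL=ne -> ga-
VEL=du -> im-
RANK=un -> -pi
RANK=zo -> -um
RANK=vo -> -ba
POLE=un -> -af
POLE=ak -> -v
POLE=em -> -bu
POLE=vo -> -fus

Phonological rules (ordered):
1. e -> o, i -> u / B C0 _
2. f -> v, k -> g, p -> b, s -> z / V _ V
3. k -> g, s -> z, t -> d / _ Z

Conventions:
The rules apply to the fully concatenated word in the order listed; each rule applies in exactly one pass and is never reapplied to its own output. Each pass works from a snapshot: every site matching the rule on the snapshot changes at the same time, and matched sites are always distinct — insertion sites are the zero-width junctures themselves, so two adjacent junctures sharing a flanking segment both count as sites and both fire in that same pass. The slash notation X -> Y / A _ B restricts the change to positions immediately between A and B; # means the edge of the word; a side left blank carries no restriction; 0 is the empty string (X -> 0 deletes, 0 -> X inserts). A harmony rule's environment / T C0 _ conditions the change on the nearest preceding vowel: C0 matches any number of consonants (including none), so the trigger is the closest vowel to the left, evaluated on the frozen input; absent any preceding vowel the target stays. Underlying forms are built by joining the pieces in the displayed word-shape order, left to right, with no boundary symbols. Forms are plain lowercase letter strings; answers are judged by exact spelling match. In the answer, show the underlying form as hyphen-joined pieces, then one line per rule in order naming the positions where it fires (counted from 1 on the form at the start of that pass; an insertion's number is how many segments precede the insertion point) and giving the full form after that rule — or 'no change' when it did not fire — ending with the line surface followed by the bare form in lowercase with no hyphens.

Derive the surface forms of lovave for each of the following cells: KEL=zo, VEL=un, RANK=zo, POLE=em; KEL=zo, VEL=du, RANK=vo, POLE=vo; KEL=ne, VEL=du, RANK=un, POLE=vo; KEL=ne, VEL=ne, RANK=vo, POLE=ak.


cell KEL=zo, VEL=un, RANK=zo, POLE=em:
underlying: ge-lovave-bu-um-o
1. e -> o, i -> u / B C0 _: fires at position(s) 8: gelovavobuumo
2. f -> v, k -> g, p -> b, s -> z / V _ V: no change
3. k -> g, s -> z, t -> d / _ Z: no change
surface: gelovavobuumo

cell KEL=zo, VEL=du, RANK=vo, POLE=vo:
underlying: im-lovave-fus-ba-o
1. e -> o, i -> u / B C0 _: fires at position(s) 8: imlovavofusbao
2. f -> v, k -> g, p -> b, s -> z / V _ V: fires at position(s) 9: imlovavovusbao
3. k -> g, s -> z, t -> d / _ Z: fires at position(s) 11: imlovavovuzbao
surface: imlovavovuzbao

cell KEL=ne, VEL=du, RANK=un, POLE=vo:
underlying: im-lovave-fus-pi-s
1. e -> o, i -> u / B C0 _: fires at position(s) 8, 13: imlovavofuspus
2. f -> v, k -> g, p -> b, s -> z / V _ V: fires at position(s) 9: imlovavovuspus
3. k -> g, s -> z, t -> d / _ Z: no change
surface: imlovavovuspus

cell KEL=ne, VEL=ne, RANK=vo, POLE=ak:
underlying: ga-lovave-v-ba-s
1. e -> o, i -> u / B C0 _: fires at position(s) 8: galovavovbas
2. f -> v, k -> g, p -> b, s -> z / V _ V: no change
3. k -> g, s -> z, t -> d / _ Z: no change
surface: galovavovbas
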